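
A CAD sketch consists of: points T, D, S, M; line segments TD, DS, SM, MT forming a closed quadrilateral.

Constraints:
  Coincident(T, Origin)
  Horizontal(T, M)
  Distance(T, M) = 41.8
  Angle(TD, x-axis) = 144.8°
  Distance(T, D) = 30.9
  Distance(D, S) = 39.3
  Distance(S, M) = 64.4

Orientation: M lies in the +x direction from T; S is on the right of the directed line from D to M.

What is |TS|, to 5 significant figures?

28.374

Checks: |DS| = 39.30 ✓; |SM| = 64.40 ✓.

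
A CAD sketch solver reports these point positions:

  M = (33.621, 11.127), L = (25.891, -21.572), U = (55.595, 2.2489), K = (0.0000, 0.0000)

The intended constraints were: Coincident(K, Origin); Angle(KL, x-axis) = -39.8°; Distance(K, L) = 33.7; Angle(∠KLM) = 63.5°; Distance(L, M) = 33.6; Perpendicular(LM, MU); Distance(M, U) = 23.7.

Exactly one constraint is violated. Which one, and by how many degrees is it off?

Perpendicular(LM, MU) — off by 8.70°.

K = (0.00, 0.00) ✓; KL at -39.80° ✓; |KL| = 33.70 ✓; ∠KLM = 63.50° ✓; |LM| = 33.60 ✓; ∠(LM, MU) = 98.70° ✗; |MU| = 23.70 ✓.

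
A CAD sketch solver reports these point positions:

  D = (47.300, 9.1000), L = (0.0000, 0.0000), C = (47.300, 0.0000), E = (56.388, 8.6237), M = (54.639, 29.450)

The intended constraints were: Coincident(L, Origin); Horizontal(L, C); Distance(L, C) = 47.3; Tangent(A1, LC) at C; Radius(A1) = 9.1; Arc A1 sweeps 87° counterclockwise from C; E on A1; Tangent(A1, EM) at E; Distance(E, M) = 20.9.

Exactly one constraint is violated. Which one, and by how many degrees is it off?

Tangent(A1, EM) at E — off by 7.80°.

L = (0.00, 0.00) ✓; L.y = 0.00, C.y = 0.00 ✓; |LC| = 47.30 ✓; ∠(DC, CL) = 90.00° ✓; |DC| = 9.100 ✓; bearing(D→E) − bearing(D→C) = 87.00° ✓; |DE| = 9.100 ✓; ∠(DE, EM) = 82.20° ✗; |EM| = 20.90 ✓.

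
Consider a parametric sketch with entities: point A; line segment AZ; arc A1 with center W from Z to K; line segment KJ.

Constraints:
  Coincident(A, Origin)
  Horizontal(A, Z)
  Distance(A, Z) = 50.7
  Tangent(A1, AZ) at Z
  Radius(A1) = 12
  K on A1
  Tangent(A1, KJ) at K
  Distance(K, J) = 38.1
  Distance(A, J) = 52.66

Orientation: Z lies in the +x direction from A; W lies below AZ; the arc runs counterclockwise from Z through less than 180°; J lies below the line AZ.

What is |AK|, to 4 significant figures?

40.14

Checks: |WK| = 12.00 ✓; ∠(WK, KJ) = 90.00° ✓; |KJ| = 38.10 ✓; |AJ| = 52.66 ✓.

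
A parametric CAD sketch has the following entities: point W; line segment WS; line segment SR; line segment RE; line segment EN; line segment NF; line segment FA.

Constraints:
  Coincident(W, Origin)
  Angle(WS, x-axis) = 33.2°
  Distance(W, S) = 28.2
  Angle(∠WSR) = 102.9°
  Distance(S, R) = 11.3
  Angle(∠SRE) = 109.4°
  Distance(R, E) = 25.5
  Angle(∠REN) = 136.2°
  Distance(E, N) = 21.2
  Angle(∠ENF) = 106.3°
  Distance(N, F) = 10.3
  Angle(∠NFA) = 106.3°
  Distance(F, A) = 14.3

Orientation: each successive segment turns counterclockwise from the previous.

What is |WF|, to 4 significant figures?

16.08

∠REN = 136.2° gives EN at -135.3° from the x-axis; with |EN| = 21.2, N = (-20.89, 10.73). ∠ENF = 106.3° gives NF at -61.60° from the x-axis; with |NF| = 10.3, F = (-15.99, 1.667). Then |WF| = |F − W| = 16.08.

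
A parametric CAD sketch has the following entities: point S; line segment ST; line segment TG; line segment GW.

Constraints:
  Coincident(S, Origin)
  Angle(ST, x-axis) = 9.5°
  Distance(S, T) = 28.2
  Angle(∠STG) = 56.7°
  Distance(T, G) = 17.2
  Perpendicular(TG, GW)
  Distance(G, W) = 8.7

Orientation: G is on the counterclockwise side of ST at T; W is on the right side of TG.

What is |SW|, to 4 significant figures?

32.32

S is at the origin; ST runs at 9.5° with length 28.2, so T = 28.2·(cos 9.5°, sin 9.5°) = (27.81, 4.654). ∠STG = 56.7°, so TG runs at 9.5° + (180° − 56.7°) = 132.8° from the x-axis; with |TG| = 17.2, G = T + 17.2·(cos 132.8°, sin 132.8°) = (16.13, 17.27). TG is perpendicular to GW; with |GW| = 8.7 on the right of TG, W = G + 8.7·(0.7337, 0.6794) = (22.51, 23.19). Then |SW| = |W − S| = 32.32.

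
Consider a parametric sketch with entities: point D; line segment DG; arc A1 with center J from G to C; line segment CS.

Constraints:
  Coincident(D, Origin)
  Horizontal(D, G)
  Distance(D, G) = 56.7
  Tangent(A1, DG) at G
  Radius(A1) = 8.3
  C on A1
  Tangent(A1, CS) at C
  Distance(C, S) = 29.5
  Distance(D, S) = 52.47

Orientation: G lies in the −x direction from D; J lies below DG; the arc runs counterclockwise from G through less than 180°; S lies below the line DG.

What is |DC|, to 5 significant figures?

63.848

D is at the origin; DG is horizontal with |DG| = 56.7 and G on the −x side, so G = (-56.700, 0.0000). The tangent condition forces JG to be normal to DG, so J = G + (0, -8.3) = (-56.700, -8.3000). Since JC ⟂ CS (tangency), |JS| = √(8.3² + 29.5²) = 30.645 regardless of where C sits on A1. So S lies on both circle(D, 52.47) and circle(J, 30.645); the below-DG intersection is S = (-39.979, -33.982). C is the foot of the tangent from S: C = (-62.169, -14.543).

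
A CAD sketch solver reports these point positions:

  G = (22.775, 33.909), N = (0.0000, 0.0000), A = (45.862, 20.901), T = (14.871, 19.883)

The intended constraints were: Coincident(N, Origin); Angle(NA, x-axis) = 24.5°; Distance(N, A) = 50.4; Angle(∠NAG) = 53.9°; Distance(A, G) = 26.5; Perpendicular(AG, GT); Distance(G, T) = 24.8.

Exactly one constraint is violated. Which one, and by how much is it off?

Distance(G, T) = 24.8 — off by 8.70.

N = (0.00, 0.00) ✓; NA at 24.50° ✓; |NA| = 50.40 ✓; ∠NAG = 53.90° ✓; |AG| = 26.50 ✓; ∠(AG, GT) = 90.00° ✓; |GT| = 16.10 ✗.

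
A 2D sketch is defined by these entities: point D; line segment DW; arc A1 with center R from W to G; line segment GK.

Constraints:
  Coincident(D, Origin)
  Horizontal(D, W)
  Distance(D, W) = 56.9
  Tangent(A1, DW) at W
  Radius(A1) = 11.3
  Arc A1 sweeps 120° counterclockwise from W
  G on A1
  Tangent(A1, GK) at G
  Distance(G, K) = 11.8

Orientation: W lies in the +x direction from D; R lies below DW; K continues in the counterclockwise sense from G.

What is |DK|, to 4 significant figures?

59.57

D is at the origin; DW is horizontal with |DW| = 56.9 and W on the +x side, so W = (56.90, 0.000). Tangency of A1 to DW means the radius RW is perpendicular to DW, so R = W + (0, -11.3) = (56.90, -11.30). On A1, W sits at bearing 90° from R; a 120° counterclockwise sweep puts G at bearing 210°, so G = R + 11.3·(cos 210°, sin 210°) = (47.11, -16.95). Since A1 is tangent to GK there, RG ⟂ GK, so GK runs along (−sin 210°, cos 210°); with |GK| = 11.8, K = (53.01, -27.17). Then |DK| = |K − D| = 59.57.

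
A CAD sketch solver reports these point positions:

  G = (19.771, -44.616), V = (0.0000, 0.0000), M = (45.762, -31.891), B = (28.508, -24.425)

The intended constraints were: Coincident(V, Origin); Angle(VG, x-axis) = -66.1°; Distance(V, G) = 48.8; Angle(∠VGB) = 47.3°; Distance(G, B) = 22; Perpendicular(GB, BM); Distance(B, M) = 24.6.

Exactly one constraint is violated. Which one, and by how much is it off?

Distance(B, M) = 24.6 — off by 5.80.

V = (0.00, 0.00) ✓; VG at -66.10° ✓; |VG| = 48.80 ✓; ∠VGB = 47.30° ✓; |GB| = 22.00 ✓; ∠(GB, BM) = 90.00° ✓; |BM| = 18.80 ✗.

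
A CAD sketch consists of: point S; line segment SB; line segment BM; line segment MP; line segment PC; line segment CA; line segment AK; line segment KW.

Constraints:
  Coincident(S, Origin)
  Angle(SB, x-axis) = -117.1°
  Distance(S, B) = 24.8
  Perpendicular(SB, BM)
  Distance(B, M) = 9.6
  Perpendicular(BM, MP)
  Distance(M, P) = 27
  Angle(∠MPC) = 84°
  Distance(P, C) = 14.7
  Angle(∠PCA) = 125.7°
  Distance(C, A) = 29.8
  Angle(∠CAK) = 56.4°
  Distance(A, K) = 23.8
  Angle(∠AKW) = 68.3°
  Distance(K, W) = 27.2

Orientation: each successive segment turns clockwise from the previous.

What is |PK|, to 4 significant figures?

26.41

S is at the origin; SB runs at -117.1° with length 24.8, so B = (-11.30, -22.08). SB ⟂ BM, so BM runs at 152.9°; with |BM| = 9.6, M = (-19.84, -17.70). BM is perpendicular to MP, so MP runs at 62.90°; with |MP| = 27.0, P = (-7.544, 6.332). ∠MPC = 84.0° gives PC at -33.10° from the x-axis; with |PC| = 14.7, C = (4.771, -1.696). ∠PCA = 125.7° gives CA at -87.40° from the x-axis; with |CA| = 29.8, A = (6.122, -31.47). ∠CAK = 56.4° gives AK at 149.0° from the x-axis; with |AK| = 23.8, K = (-14.28, -19.21). Then |PK| = |K − P| = 26.41.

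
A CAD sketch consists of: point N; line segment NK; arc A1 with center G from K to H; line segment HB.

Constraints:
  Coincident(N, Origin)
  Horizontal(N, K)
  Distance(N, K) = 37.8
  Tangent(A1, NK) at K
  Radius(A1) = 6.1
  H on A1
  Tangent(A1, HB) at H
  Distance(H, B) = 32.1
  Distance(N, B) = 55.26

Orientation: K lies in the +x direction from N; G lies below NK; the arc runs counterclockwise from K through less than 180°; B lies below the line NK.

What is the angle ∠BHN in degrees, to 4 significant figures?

116.9°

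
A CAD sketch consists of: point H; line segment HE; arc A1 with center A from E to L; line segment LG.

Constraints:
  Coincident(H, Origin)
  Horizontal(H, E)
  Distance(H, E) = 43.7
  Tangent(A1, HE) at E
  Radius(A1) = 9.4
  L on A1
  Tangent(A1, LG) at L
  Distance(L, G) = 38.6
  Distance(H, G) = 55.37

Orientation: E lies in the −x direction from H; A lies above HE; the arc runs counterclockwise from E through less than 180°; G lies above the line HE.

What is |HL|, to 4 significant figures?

35.35

H is at the origin; H and E share the same y with |HE| = 43.7 and E on the −x side, so E = (-43.70, 0.000). Tangency of A1 to HE means the radius AE is perpendicular to HE, so A = E + (0, 9.4) = (-43.70, 9.400). Since AL ⟂ LG (tangency), |AG| = √(9.4² + 38.6²) = 39.73 regardless of where L sits on A1. So G lies on both circle(H, 55.37) and circle(A, 39.73); the above-HE intersection is G = (-29.85, 46.64). L is the foot of the tangent from G: L = (-34.36, 8.300).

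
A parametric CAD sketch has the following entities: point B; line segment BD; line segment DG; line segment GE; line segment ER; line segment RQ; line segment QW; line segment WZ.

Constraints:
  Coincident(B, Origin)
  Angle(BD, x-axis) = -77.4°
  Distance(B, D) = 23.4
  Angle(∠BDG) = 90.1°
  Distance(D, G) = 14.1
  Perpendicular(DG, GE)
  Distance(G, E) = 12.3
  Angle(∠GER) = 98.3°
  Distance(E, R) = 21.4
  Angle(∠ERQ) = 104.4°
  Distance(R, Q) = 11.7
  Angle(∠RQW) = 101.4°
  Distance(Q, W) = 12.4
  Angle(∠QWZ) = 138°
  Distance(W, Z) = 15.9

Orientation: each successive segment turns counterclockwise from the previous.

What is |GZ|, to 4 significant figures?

0.3682

B is at the origin; BD runs at -77.4° with length 23.4, so D = (5.105, -22.84). ∠BDG = 90.1° gives DG at 12.50° from the x-axis; with |DG| = 14.1, G = (18.87, -19.78). DG is perpendicular to GE, so GE runs at 102.5°; with |GE| = 12.3, E = (16.21, -7.776). ∠GER = 98.3° gives ER at -175.8° from the x-axis; with |ER| = 21.4, R = (-5.134, -9.344). ∠ERQ = 104.4° gives RQ at -100.2° from the x-axis; with |RQ| = 11.7, Q = (-7.206, -20.86). ∠RQW = 101.4° gives QW at -21.60° from the x-axis; with |QW| = 12.4, W = (4.323, -25.42). ∠QWZ = 138.0° gives WZ at 20.40° from the x-axis; with |WZ| = 15.9, Z = (19.23, -19.88). Then |GZ| = |Z − G| = 0.3682.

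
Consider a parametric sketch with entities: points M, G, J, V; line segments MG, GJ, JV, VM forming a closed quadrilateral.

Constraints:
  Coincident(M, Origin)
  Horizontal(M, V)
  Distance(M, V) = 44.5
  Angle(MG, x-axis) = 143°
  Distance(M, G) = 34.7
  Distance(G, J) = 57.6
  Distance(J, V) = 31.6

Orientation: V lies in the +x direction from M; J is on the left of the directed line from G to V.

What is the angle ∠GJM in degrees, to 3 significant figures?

36.4°

Checks: |GJ| = 57.60 ✓; |JV| = 31.60 ✓.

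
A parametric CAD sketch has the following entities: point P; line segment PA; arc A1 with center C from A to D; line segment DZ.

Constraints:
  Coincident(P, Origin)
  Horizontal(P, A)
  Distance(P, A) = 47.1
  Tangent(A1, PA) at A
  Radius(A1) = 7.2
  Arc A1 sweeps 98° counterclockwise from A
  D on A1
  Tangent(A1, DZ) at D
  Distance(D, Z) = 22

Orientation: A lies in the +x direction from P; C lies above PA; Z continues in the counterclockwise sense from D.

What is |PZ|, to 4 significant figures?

59.31

P is at the origin; PA is horizontal with |PA| = 47.1 and A on the +x side, so A = (47.10, 0.000). Since A1 is tangent to PA there, CA ⟂ PA, so C = A + (0, 7.2) = (47.10, 7.200). On A1, A sits at bearing -90° from C; a 98° counterclockwise sweep puts D at bearing 8°, so D = C + 7.2·(cos 8°, sin 8°) = (54.23, 8.202). The tangent condition forces CD to be normal to DZ, so DZ runs along (−sin 8°, cos 8°); with |DZ| = 22.0, Z = (51.17, 29.99). Then |PZ| = |Z − P| = 59.31.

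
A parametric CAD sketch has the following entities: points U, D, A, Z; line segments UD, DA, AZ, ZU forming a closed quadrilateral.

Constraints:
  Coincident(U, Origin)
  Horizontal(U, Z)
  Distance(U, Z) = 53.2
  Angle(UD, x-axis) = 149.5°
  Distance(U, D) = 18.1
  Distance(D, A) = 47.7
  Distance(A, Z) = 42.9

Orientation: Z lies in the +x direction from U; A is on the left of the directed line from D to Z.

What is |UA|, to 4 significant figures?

41.84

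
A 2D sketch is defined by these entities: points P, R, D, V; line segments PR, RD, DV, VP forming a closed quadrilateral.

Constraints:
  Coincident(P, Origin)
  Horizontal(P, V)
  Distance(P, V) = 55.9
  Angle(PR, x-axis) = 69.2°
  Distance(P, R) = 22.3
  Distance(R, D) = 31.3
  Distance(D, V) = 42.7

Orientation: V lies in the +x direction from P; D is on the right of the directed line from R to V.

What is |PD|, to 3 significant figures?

17.4

Checks: |PV| = 55.90 ✓; |PR| = 22.30 ✓; |RD| = 31.30 ✓; |DV| = 42.70 ✓.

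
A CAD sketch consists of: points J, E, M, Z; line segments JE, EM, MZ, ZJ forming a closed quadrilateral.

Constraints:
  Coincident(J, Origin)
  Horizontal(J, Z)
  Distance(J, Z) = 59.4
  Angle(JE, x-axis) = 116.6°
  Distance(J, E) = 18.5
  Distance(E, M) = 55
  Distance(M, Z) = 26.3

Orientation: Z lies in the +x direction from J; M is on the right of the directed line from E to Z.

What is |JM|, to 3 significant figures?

39.9

J is at the origin; JZ is horizontal with |JZ| = 59.4 and Z in +x, so Z = (59.4, 0). JE runs at 116.6° with |JE| = 18.5, so E = (-8.28, 16.5). M is determined by |EM| = 55.0 and |MZ| = 26.3 together: it lies at the intersection of circle(E, 55.0) and circle(Z, 26.3). With |EZ| = 69.7, the foot of the radical line on EZ is 51.6 from E and the perpendicular offset is √(55.0² − 51.6²) = 19.1. Taking the right-of-EZ solution: M = (37.3, -14.2).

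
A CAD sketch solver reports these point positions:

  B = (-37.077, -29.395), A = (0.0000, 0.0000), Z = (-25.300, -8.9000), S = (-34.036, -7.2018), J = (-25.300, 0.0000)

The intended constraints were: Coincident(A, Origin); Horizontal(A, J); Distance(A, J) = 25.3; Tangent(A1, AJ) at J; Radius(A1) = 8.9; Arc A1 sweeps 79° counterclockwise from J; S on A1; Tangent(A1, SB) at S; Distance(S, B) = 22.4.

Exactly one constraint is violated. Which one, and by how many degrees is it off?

Tangent(A1, SB) at S — off by 3.20°.

A = (0.00, 0.00) ✓; A.y = 0.00, J.y = 0.00 ✓; |AJ| = 25.30 ✓; ∠(ZJ, JA) = 90.00° ✓; |ZJ| = 8.900 ✓; bearing(Z→S) − bearing(Z→J) = 79.00° ✓; |ZS| = 8.900 ✓; ∠(ZS, SB) = 86.80° ✗; |SB| = 22.40 ✓.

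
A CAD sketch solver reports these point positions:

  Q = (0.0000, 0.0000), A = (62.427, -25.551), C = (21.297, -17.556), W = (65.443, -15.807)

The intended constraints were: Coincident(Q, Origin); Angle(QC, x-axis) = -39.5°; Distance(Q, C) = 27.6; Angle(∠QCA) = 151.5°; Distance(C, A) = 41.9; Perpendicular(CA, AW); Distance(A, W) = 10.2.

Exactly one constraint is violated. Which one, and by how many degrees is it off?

Perpendicular(CA, AW) — off by 6.20°.

Q = (0.00, 0.00) ✓; QC at -39.50° ✓; |QC| = 27.60 ✓; ∠QCA = 151.5° ✓; |CA| = 41.90 ✓; ∠(CA, AW) = 83.80° ✗; |AW| = 10.20 ✓.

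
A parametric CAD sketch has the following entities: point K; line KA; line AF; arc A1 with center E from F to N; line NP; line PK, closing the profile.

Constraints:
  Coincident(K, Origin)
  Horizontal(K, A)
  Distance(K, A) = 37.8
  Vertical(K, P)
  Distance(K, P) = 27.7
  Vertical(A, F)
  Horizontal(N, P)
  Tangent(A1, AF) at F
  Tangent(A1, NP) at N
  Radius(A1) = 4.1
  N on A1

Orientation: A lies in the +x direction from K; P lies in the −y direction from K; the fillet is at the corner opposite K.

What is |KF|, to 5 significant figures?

44.562

The virtual corner opposite K is at (37.800, -27.700). The tangent condition forces EF to be normal to AF and tangency of A1 to NP means the radius EN is perpendicular to NP, with radius 4.1, so the center E sits 4.1 in from both sides at E = (33.700, -23.600). That places the tangent points at F = (37.800, -23.600) on AF and N = (33.700, -27.700) on NP. Then |KF| = |F − K| = 44.562.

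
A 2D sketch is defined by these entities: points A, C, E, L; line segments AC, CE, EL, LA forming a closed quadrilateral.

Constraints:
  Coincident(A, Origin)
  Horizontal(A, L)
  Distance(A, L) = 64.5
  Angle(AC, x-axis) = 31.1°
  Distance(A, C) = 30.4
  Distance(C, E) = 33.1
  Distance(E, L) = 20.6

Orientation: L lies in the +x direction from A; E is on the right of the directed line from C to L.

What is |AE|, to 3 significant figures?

47.7

Checks: |CE| = 33.10 ✓; |EL| = 20.60 ✓.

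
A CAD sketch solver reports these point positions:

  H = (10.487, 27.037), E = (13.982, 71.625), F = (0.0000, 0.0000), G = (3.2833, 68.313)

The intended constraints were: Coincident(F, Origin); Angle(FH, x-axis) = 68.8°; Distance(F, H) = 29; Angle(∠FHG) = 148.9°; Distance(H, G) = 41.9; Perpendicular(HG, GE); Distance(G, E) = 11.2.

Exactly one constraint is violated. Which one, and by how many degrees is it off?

Perpendicular(HG, GE) — off by 7.30°.

F = (0.00, 0.00) ✓; FH at 68.80° ✓; |FH| = 29.00 ✓; ∠FHG = 148.9° ✓; |HG| = 41.90 ✓; ∠(HG, GE) = 82.70° ✗; |GE| = 11.20 ✓.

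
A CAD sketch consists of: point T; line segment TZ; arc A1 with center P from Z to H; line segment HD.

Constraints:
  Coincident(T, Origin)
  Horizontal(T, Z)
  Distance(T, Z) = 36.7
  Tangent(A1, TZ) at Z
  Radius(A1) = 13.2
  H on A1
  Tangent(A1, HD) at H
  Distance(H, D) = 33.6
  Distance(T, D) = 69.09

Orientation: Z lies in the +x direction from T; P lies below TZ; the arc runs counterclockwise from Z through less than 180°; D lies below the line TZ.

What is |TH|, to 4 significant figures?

35.56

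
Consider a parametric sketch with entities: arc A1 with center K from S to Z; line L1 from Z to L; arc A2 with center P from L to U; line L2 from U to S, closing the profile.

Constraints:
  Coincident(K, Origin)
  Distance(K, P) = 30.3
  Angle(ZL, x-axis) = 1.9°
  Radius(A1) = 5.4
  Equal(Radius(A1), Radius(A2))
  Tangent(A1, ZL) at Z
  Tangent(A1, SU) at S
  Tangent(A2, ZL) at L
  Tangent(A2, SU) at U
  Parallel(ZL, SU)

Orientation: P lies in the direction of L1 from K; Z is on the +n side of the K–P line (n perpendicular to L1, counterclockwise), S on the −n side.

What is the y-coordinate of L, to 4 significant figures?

6.402

The slot axis is L1's direction at 1.9°, so u = (cos 1.9°, sin 1.9°) = (0.9995, 0.03316) and n = (−sin 1.9°, cos 1.9°) = (-0.03316, 0.9995). K is at the origin and P lies 30.3 along u from K, so P = 30.3·u = (30.28, 1.005). Tangency of A1 to both parallel lines with radius 5.4 puts Z and S at K ± 5.4·n: Z = (-0.1790, 5.397), S = (0.1790, -5.397). Equal radii place L and U the same way about P: L = P + 5.4·n = (30.10, 6.402), U = P − 5.4·n = (30.46, -4.392). So L.y = 6.402.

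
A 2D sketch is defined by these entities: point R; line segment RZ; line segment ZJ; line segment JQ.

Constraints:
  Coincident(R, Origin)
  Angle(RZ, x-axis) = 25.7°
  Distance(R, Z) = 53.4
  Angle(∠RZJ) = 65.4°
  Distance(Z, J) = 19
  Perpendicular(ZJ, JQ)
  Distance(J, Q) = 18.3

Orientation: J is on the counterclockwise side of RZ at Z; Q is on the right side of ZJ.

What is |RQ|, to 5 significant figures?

66.931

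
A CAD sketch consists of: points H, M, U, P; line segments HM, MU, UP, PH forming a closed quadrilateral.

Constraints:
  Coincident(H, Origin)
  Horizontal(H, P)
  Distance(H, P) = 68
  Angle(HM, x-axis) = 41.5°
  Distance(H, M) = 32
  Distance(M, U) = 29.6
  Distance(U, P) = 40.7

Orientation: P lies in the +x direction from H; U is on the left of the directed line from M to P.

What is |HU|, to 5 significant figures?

61.318

H is at the origin; H and P share the same y with |HP| = 68.0 and P in +x, so P = (68.0, 0). HM runs at 41.5° with |HM| = 32.0, so M = (23.967, 21.204). U is determined by |MU| = 29.6 and |UP| = 40.7 together: it lies at the intersection of circle(M, 29.6) and circle(P, 40.7). With |MP| = 48.873, the foot of the radical line on MP is 16.453 from M and the perpendicular offset is √(29.6² − 16.453²) = 24.606. Taking the left-of-MP solution: U = (49.466, 36.235).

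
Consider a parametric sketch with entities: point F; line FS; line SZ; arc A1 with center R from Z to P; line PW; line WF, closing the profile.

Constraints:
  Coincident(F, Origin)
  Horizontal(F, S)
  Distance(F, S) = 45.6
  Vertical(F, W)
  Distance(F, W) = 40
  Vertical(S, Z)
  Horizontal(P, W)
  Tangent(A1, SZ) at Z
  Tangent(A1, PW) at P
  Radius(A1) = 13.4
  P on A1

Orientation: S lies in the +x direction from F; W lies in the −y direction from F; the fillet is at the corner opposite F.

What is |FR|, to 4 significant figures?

41.77

F is at the origin; FS is horizontal with |FS| = 45.6 and S on the +x side, so S = (45.60, 0.000). FW is vertical with |FW| = 40.0 and W on the −y side, so W = (0.000, -40.00). The virtual corner opposite F is at (45.60, -40.00). Tangency of A1 to SZ means the radius RZ is perpendicular to SZ and the tangent condition forces RP to be normal to PW, with radius 13.4, so the center R sits 13.4 in from both sides at R = (32.20, -26.60). Then |FR| = |R − F| = 41.77.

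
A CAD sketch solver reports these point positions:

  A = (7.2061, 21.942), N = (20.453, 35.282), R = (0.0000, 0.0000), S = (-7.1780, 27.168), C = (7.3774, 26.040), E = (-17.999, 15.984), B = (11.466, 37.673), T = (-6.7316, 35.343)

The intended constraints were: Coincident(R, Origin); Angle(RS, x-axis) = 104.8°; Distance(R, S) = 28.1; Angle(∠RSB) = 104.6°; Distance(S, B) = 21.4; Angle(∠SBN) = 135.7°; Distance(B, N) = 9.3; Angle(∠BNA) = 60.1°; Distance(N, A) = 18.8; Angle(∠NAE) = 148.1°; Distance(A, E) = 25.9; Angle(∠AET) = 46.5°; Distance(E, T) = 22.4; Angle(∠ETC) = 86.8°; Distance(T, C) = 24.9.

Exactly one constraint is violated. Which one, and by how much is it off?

Distance(T, C) = 24.9 — off by 8.00.

R = (0.00, 0.00) ✓; RS at 104.8° ✓; |RS| = 28.10 ✓; ∠RSB = 104.6° ✓; |SB| = 21.40 ✓; ∠SBN = 135.7° ✓; |BN| = 9.300 ✓; ∠BNA = 60.10° ✓; |NA| = 18.80 ✓; ∠NAE = 148.1° ✓; |AE| = 25.90 ✓; ∠AET = 46.50° ✓; |ET| = 22.40 ✓; ∠ETC = 86.80° ✓; |TC| = 16.90 ✗.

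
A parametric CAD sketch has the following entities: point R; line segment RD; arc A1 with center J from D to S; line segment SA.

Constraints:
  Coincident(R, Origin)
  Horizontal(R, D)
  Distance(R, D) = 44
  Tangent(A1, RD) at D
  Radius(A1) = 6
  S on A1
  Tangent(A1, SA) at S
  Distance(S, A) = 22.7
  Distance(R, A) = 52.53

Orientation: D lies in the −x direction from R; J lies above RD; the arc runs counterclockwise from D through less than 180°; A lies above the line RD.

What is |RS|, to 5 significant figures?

38.878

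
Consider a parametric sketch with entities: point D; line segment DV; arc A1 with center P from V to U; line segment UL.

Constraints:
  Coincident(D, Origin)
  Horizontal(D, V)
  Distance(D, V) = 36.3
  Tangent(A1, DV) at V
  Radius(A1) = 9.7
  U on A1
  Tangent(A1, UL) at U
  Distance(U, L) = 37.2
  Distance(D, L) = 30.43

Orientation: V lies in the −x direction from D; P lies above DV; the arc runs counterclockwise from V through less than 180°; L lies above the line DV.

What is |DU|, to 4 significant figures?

29.39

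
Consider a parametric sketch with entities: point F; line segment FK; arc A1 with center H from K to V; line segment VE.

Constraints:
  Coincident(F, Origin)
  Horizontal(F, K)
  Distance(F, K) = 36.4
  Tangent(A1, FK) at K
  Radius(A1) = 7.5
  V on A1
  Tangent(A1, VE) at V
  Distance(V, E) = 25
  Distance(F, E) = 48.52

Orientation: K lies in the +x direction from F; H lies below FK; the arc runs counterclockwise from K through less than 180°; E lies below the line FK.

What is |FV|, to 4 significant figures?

30.56

F is at the origin; FK is horizontal with |FK| = 36.4 and K on the +x side, so K = (36.40, 0.000). Tangency of A1 to FK means the radius HK is perpendicular to FK, so H = K + (0, -7.5) = (36.40, -7.500). Since HV ⟂ VE (tangency), |HE| = √(7.5² + 25.0²) = 26.10 regardless of where V sits on A1. So E lies on both circle(F, 48.52) and circle(H, 26.10); the below-FK intersection is E = (35.04, -33.57). V is the foot of the tangent from E: V = (29.11, -9.277).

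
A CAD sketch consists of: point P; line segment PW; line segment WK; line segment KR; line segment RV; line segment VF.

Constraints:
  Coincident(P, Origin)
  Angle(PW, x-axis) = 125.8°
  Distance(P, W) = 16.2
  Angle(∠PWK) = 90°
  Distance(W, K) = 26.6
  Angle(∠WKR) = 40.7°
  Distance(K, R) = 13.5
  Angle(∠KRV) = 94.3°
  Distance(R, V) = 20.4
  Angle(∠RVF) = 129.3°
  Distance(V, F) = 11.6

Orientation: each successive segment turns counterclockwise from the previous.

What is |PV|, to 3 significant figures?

21.9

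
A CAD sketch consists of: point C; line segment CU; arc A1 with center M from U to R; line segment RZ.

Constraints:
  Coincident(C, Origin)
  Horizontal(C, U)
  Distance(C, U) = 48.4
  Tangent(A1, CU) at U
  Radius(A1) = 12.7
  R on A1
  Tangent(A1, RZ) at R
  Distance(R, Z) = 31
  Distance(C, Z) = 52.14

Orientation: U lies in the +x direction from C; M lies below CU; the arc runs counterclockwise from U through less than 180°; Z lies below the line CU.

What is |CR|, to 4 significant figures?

37.45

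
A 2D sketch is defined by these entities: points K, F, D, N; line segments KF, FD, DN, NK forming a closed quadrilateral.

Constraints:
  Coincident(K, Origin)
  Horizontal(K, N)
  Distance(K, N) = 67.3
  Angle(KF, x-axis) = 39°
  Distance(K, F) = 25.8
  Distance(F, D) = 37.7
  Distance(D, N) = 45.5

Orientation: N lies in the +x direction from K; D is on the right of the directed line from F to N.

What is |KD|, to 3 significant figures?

34.0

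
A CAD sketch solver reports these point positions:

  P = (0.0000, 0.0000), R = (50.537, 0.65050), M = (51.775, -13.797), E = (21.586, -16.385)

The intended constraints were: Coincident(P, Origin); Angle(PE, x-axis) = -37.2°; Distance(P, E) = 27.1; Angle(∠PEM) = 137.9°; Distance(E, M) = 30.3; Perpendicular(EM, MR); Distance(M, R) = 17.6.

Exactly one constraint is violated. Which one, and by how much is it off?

Distance(M, R) = 17.6 — off by 3.10.

P = (0.00, 0.00) ✓; PE at -37.20° ✓; |PE| = 27.10 ✓; ∠PEM = 137.9° ✓; |EM| = 30.30 ✓; ∠(EM, MR) = 90.00° ✓; |MR| = 14.50 ✗.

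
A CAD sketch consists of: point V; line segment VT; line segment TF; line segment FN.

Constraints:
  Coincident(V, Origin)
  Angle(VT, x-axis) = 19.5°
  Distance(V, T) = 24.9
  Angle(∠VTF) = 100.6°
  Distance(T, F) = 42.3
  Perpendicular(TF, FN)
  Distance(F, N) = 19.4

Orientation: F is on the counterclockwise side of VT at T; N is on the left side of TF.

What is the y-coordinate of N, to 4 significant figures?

47.10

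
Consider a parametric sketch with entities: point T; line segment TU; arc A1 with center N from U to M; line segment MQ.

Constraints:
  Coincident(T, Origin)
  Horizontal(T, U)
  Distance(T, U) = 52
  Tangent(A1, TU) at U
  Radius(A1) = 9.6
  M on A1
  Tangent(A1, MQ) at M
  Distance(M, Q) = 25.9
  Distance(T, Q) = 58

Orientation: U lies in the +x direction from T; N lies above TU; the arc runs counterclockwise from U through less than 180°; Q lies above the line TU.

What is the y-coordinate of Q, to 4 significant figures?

36.37

Checks: |NM| = 9.600 ✓; ∠(NM, MQ) = 90.00° ✓; |MQ| = 25.90 ✓; |TQ| = 58.00 ✓.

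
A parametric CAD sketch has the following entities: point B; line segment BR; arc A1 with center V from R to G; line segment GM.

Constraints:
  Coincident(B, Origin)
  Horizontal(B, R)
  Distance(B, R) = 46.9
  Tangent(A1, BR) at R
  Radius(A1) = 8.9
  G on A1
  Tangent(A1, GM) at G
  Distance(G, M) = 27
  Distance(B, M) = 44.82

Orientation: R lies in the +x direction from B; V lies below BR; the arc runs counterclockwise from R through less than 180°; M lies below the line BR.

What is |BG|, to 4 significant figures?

38.88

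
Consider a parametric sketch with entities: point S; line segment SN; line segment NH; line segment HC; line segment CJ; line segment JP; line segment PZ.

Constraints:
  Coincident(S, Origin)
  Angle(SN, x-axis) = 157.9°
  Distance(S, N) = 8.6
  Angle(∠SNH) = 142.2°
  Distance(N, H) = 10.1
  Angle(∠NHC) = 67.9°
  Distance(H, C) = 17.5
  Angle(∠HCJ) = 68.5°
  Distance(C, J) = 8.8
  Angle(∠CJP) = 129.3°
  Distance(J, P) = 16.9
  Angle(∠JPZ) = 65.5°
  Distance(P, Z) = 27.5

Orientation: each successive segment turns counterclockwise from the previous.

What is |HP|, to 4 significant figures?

13.48

S is at the origin; SN runs at 157.9° with length 8.6, so N = (-7.968, 3.236). ∠SNH = 142.2° gives NH at -164.3° from the x-axis; with |NH| = 10.1, H = (-17.69, 0.5025). ∠NHC = 67.9° gives HC at -52.20° from the x-axis; with |HC| = 17.5, C = (-6.965, -13.33). ∠HCJ = 68.5° gives CJ at 59.30° from the x-axis; with |CJ| = 8.8, J = (-2.473, -5.759). ∠CJP = 129.3° gives JP at 110.0° from the x-axis; with |JP| = 16.9, P = (-8.253, 10.12). Then |HP| = |P − H| = 13.48.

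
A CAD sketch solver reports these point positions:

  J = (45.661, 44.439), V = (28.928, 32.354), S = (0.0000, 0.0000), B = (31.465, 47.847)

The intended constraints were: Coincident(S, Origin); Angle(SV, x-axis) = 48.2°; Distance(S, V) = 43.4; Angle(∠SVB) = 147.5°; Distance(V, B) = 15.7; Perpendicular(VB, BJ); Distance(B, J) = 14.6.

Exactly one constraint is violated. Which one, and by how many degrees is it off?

Perpendicular(VB, BJ) — off by 4.20°.

S = (0.00, 0.00) ✓; SV at 48.20° ✓; |SV| = 43.40 ✓; ∠SVB = 147.5° ✓; |VB| = 15.70 ✓; ∠(VB, BJ) = 94.20° ✗; |BJ| = 14.60 ✓.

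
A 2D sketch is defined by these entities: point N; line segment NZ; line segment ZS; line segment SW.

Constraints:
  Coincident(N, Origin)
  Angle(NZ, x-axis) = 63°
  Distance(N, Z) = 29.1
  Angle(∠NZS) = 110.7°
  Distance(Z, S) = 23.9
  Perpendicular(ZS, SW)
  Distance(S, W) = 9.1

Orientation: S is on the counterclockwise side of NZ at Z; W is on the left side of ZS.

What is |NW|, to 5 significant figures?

38.692

N is at the origin; NZ runs at 63.0° with length 29.1, so Z = 29.1·(cos 63.0°, sin 63.0°) = (13.211, 25.928). ∠NZS = 110.7°, so ZS runs at 63.0° + (180° − 110.7°) = 132.30° from the x-axis; with |ZS| = 23.9, S = Z + 23.9·(cos 132.30°, sin 132.30°) = (-2.8739, 43.605). ZS ⟂ SW; with |SW| = 9.1 on the left of ZS, W = S + 9.1·(-0.73963, -0.67301) = (-9.6045, 37.481). Then |NW| = |W − N| = 38.692.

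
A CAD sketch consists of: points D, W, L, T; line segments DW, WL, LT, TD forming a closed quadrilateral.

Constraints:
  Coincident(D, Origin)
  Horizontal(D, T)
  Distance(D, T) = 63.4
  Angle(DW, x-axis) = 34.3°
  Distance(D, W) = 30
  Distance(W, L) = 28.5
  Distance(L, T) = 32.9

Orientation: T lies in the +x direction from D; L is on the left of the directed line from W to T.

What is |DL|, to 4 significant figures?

58.40

D is at the origin; D and T share the same y with |DT| = 63.4 and T in +x, so T = (63.4, 0). DW runs at 34.3° with |DW| = 30.0, so W = (24.78, 16.91). L is determined by |WL| = 28.5 and |LT| = 32.9 together: it lies at the intersection of circle(W, 28.5) and circle(T, 32.9). With |WT| = 42.16, the foot of the radical line on WT is 17.87 from W and the perpendicular offset is √(28.5² − 17.87²) = 22.20. Taking the left-of-WT solution: L = (50.06, 30.07).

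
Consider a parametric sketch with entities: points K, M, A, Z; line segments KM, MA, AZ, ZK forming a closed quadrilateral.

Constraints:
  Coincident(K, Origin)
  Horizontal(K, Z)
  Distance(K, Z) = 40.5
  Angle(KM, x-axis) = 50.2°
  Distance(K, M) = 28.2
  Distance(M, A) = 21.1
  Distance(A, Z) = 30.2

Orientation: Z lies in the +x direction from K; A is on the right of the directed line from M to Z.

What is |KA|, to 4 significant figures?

10.56

Checks: KM at 50.20° ✓; |MA| = 21.10 ✓; |AZ| = 30.20 ✓.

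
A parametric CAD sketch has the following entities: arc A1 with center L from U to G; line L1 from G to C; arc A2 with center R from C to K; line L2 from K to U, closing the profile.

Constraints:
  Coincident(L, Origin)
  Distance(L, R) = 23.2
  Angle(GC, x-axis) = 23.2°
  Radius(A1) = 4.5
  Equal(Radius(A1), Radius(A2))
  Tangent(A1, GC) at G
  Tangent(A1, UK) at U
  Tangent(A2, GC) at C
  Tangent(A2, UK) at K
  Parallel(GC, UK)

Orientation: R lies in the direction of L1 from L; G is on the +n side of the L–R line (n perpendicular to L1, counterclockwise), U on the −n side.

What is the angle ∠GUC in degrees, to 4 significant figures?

68.80°

The slot axis is L1's direction at 23.2°, so u = (cos 23.2°, sin 23.2°) = (0.9191, 0.3939) and n = (−sin 23.2°, cos 23.2°) = (-0.3939, 0.9191). L is at the origin and R lies 23.2 along u from L, so R = 23.2·u = (21.32, 9.139). Tangency of A1 to both parallel lines with radius 4.5 puts G and U at L ± 4.5·n: G = (-1.773, 4.136), U = (1.773, -4.136). Equal radii place C and K the same way about R: C = R + 4.5·n = (19.55, 13.28), K = R − 4.5·n = (23.10, 5.003). Then cos ∠GUC = UG·UC / (|UG||UC|), giving 68.80°.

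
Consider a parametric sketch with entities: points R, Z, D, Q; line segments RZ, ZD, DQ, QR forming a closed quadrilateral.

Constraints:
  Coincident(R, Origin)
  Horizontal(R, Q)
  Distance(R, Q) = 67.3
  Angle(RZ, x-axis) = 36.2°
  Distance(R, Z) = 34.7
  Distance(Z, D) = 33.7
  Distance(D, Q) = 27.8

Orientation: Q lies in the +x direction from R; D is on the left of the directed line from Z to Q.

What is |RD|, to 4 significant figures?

66.79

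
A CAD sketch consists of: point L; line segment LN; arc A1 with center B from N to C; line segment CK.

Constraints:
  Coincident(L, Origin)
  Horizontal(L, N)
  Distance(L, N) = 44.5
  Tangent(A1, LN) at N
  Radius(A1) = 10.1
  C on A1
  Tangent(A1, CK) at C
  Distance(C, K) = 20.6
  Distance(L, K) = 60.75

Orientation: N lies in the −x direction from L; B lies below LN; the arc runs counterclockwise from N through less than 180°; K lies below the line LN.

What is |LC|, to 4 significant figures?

55.70

L is at the origin; LN is horizontal with |LN| = 44.5 and N on the −x side, so N = (-44.50, 0.000). Since A1 is tangent to LN there, BN ⟂ LN, so B = N + (0, -10.1) = (-44.50, -10.10). Since BC ⟂ CK (tangency), |BK| = √(10.1² + 20.6²) = 22.94 regardless of where C sits on A1. So K lies on both circle(L, 60.75) and circle(B, 22.94); the below-LN intersection is K = (-51.71, -31.88). C is the foot of the tangent from K: C = (-54.51, -11.47).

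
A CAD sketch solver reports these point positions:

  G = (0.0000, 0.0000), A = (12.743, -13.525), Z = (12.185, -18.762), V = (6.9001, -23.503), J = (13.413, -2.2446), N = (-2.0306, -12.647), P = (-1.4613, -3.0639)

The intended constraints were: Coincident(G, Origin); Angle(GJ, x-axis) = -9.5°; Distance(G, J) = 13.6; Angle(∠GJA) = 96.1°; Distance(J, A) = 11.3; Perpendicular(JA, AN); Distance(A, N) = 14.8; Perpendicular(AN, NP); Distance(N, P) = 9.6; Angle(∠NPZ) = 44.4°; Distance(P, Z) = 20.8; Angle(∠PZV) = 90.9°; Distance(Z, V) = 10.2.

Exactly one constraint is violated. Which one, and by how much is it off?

Distance(Z, V) = 10.2 — off by 3.10.

G = (0.00, 0.00) ✓; GJ at -9.500° ✓; |GJ| = 13.60 ✓; ∠GJA = 96.10° ✓; |JA| = 11.30 ✓; ∠(JA, AN) = 90.00° ✓; |AN| = 14.80 ✓; ∠(AN, NP) = 90.00° ✓; |NP| = 9.600 ✓; ∠NPZ = 44.40° ✓; |PZ| = 20.80 ✓; ∠PZV = 90.89° ✓; |ZV| = 7.100 ✗.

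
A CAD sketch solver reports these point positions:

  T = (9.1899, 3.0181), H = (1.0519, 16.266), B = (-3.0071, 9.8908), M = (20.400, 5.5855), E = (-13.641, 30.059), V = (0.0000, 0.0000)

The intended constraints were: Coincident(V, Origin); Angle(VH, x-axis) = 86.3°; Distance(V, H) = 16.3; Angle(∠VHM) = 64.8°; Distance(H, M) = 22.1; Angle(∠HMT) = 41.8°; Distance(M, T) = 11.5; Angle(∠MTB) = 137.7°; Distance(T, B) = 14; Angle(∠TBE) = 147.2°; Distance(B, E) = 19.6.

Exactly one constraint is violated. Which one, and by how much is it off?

Distance(B, E) = 19.6 — off by 3.20.

V = (0.00, 0.00) ✓; VH at 86.30° ✓; |VH| = 16.30 ✓; ∠VHM = 64.80° ✓; |HM| = 22.10 ✓; ∠HMT = 41.80° ✓; |MT| = 11.50 ✓; ∠MTB = 137.7° ✓; |TB| = 14.00 ✓; ∠TBE = 147.2° ✓; |BE| = 22.80 ✗.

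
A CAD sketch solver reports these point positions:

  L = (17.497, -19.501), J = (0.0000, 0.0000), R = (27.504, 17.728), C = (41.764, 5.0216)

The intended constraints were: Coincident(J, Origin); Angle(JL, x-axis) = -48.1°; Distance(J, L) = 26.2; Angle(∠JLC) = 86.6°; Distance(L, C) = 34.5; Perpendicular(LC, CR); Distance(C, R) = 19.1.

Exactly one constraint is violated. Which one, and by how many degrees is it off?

Perpendicular(LC, CR) — off by 3.00°.

J = (0.00, 0.00) ✓; JL at -48.10° ✓; |JL| = 26.20 ✓; ∠JLC = 86.60° ✓; |LC| = 34.50 ✓; ∠(LC, CR) = 93.00° ✗; |CR| = 19.10 ✓.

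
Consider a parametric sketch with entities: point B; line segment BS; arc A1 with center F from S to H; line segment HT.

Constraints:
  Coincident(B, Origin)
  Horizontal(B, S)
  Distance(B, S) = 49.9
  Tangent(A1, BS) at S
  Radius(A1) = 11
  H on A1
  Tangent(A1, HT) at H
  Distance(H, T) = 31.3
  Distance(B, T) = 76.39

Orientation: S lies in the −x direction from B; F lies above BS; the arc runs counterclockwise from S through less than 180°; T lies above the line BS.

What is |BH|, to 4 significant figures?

46.25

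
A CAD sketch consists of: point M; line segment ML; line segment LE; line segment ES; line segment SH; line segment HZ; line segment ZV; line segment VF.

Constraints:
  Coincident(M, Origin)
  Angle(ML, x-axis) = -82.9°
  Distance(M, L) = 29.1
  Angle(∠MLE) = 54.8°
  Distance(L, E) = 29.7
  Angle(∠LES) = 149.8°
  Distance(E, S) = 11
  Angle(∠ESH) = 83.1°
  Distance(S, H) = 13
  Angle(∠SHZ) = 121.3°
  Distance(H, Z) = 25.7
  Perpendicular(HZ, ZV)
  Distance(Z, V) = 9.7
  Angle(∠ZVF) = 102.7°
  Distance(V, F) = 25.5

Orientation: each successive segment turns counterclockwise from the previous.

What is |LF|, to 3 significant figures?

32.1

M is at the origin; ML runs at -82.9° with length 29.1, so L = (3.60, -28.9). ∠MLE = 54.8° gives LE at 42.3° from the x-axis; with |LE| = 29.7, E = (25.6, -8.89). ∠LES = 149.8° gives ES at 72.5° from the x-axis; with |ES| = 11.0, S = (28.9, 1.60). ∠ESH = 83.1° gives SH at 169° from the x-axis; with |SH| = 13.0, H = (16.1, 3.99). ∠SHZ = 121.3° gives HZ at -132° from the x-axis; with |HZ| = 25.7, Z = (-1.07, -15.1). HZ ⟂ ZV, so ZV runs at -41.9°; with |ZV| = 9.7, V = (6.15, -21.6). ∠ZVF = 102.7° gives VF at 35.4° from the x-axis; with |VF| = 25.5, F = (26.9, -6.84). Then |LF| = |F − L| = 32.1.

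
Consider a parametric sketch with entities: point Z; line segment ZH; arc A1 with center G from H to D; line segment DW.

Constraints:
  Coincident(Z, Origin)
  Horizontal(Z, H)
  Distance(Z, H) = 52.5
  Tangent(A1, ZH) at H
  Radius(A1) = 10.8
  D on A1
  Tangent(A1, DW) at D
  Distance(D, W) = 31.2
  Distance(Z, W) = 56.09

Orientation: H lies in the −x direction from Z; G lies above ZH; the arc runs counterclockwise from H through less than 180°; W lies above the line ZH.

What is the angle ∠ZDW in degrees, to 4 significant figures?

97.20°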